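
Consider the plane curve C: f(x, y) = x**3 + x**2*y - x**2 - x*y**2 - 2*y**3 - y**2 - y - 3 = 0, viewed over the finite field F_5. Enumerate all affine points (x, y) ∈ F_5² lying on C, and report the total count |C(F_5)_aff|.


Affine F_5-points: {(0, 2), (1, 3), (3, 0), (3, 4), (4, 0)}; count = 5.

For each of the 25 pairs (x, y) ∈ F_5², evaluate f(x, y) mod 5. Record the zeros.
  x = 0: [0↦2, 1↦3, 2↦0, 3↦1, 4↦4]  zeros at y ∈ {2}
  x = 1: [0↦2, 1↦3, 2↦3, 3↦0, 4↦2]  zeros at y ∈ {3}
  x = 2: [0↦1, 1↦4, 2↦4, 3↦4, 4↦2]  zeros at y ∈ ∅
  x = 3: [0↦0, 1↦2, 2↦4, 3↦4, 4↦0]  zeros at y ∈ {0, 4}
  x = 4: [0↦0, 1↦3, 2↦4, 3↦1, 4↦2]  zeros at y ∈ {0}
Collecting zeros: affine points = {(0, 2), (1, 3), (3, 0), (3, 4), (4, 0)}.
Total count |C(F_5)_aff| = 5.


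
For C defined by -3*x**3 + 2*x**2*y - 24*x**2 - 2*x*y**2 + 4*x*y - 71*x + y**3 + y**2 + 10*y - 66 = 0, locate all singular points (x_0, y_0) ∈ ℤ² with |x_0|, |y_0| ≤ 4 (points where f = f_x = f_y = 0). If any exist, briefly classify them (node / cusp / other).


Singular points: {(-3, -2)}; classification: node.

Compute partial derivatives:
  f_x = -9*x**2 + 4*x*y - 48*x - 2*y**2 + 4*y - 71.
  f_y = 2*x**2 - 4*x*y + 4*x + 3*y**2 + 2*y + 10.
Scan x_0 ∈ {−4, ..., 4}. For each x_0, f_y(x_0, y) is a polynomial in y; find its integer roots y ∈ {−4, ..., 4}, then test f_x and f at those candidates.
  x = -4: f_y(-4, y) = 3*y**2 + 18*y + 26; no integer root y with |y| ≤ 4.
  x = -3: f_y(-3, y) = 3*y**2 + 14*y + 16; vanishes at y ∈ {-2}. (-3, -2): f_x = 0, f = 0 — SINGULAR.
  x = -2: f_y(-2, y) = 3*y**2 + 10*y + 10; no integer root y with |y| ≤ 4.
  x = -1: f_y(-1, y) = 3*y**2 + 6*y + 8; no integer root y with |y| ≤ 4.
  x = 0: f_y(0, y) = 3*y**2 + 2*y + 10; no integer root y with |y| ≤ 4.
  x = 1: f_y(1, y) = 3*y**2 - 2*y + 16; no integer root y with |y| ≤ 4.
  x = 2: f_y(2, y) = 3*y**2 - 6*y + 26; no integer root y with |y| ≤ 4.
  x = 3: f_y(3, y) = 3*y**2 - 10*y + 40; no integer root y with |y| ≤ 4.
  x = 4: f_y(4, y) = 3*y**2 - 14*y + 58; no integer root y with |y| ≤ 4.
Only singular point on the grid: (-3, -2).
Classify: substitute x = -3 + u, y = -2 + v and expand: f = -3*u**3 + 2*u**2*v - u**2 - 2*u*v**2 + v**3 + v**2.
No constant or linear terms (consistent with a singular point). Quadratic part: -u**2 + v**2. Cubic part: -3*u**3 + 2*u**2*v - 2*u*v**2 + v**3.
The quadratic part v**2 - u**2 = (v − u)(v + u) splits into two distinct linear factors, so there are two distinct tangent lines y − -2 = ±(x − -3) — this is a node (ordinary double point).
Classification: node.


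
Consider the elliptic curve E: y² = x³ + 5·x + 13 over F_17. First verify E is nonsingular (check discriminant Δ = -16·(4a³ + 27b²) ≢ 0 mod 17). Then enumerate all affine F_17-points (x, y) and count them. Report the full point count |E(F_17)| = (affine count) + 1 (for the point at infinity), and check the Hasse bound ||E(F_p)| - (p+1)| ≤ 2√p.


Affine points = {(0, 8), (0, 9), (1, 6), (1, 11), (3, 2), (3, 15), (6, 2), (6, 15), (7, 0), (8, 2), (8, 15), (10, 3), (10, 14), (12, 4), (12, 13)}; affine count = 15; |E(F_17)| = 16.

Discriminant check: Δ ∝ 4a³ + 27b² = 4·5³ + 27·13² = 4·125 + 27·169 ≡ 14 (mod 17). Nonzero ⇒ E is nonsingular.
For each x ∈ F_17, compute rhs = x³ + 5·x + 13 mod 17, then count y ∈ F_17 with y² ≡ rhs.
  x = 0: rhs = 13, matching y values: 8, 9 (2 points).
  x = 1: rhs = 2, matching y values: 6, 11 (2 points).
  x = 2: rhs = 14, matching y values: none (0 points).
  x = 3: rhs = 4, matching y values: 2, 15 (2 points).
  x = 4: rhs = 12, matching y values: none (0 points).
  x = 5: rhs = 10, matching y values: none (0 points).
  x = 6: rhs = 4, matching y values: 2, 15 (2 points).
  x = 7: rhs = 0, matching y values: 0 (1 points).
  x = 8: rhs = 4, matching y values: 2, 15 (2 points).
  x = 9: rhs = 5, matching y values: none (0 points).
  x = 10: rhs = 9, matching y values: 3, 14 (2 points).
  x = 11: rhs = 5, matching y values: none (0 points).
  x = 12: rhs = 16, matching y values: 4, 13 (2 points).
  x = 13: rhs = 14, matching y values: none (0 points).
  x = 14: rhs = 5, matching y values: none (0 points).
  x = 15: rhs = 12, matching y values: none (0 points).
  x = 16: rhs = 7, matching y values: none (0 points).
Total affine count: 15.
Full point count |E(F_17)| = 15 + 1 = 16.
Hasse bound: |16 − (17+1)| = |-2| = 2 ≤ 2√17 ≈ 8.2462 ✓.


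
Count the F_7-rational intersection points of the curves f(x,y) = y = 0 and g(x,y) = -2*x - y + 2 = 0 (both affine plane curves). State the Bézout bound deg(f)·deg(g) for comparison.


Common zeros: {(1, 0)}; count = 1; Bézout bound = 1.

deg(f) = 1, deg(g) = 1, so Bézout bound = 1.
Scan x ∈ F_7. For each x, list the y ∈ F_7 with f(x, y) ≡ 0 and those with g(x, y) ≡ 0 (mod 7); the common zeros in that column are the intersection.
  x = 0: f ≡ 0 at y ∈ {0}; g ≡ 0 at y ∈ {2}; common: ∅.
  x = 1: f ≡ 0 at y ∈ {0}; g ≡ 0 at y ∈ {0}; common: {0}.
  x = 2: f ≡ 0 at y ∈ {0}; g ≡ 0 at y ∈ {5}; common: ∅.
  x = 3: f ≡ 0 at y ∈ {0}; g ≡ 0 at y ∈ {3}; common: ∅.
  x = 4: f ≡ 0 at y ∈ {0}; g ≡ 0 at y ∈ {1}; common: ∅.
  x = 5: f ≡ 0 at y ∈ {0}; g ≡ 0 at y ∈ {6}; common: ∅.
  x = 6: f ≡ 0 at y ∈ {0}; g ≡ 0 at y ∈ {4}; common: ∅.
Collecting: common zeros = {(1, 0)}, so the count is 1.
Comparison with the Bézout bound: 1 ≤ 1 = deg(f)·deg(g), as expected for curves with no common component (the bound is attained).


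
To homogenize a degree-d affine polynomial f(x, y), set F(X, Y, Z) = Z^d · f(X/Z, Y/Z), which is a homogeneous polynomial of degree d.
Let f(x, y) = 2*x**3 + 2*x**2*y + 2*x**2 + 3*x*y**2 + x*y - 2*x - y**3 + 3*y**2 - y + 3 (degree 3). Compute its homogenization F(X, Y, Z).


F(X, Y, Z) = 2*X**3 + 2*X**2*Y + 2*X**2*Z + 3*X*Y**2 + X*Y*Z - 2*X*Z**2 - Y**3 + 3*Y**2*Z - Y*Z**2 + 3*Z**3

deg(f) = 3.
Substitute x = X/Z, y = Y/Z into f, then multiply by Z^3.
  monomial 2·x^3·y^0 ↦ 2·X^3·Y^0·Z^0.
  monomial 2·x^2·y^1 ↦ 2·X^2·Y^1·Z^0.
  monomial 2·x^2·y^0 ↦ 2·X^2·Y^0·Z^1.
  monomial 3·x^1·y^2 ↦ 3·X^1·Y^2·Z^0.
  monomial 1·x^1·y^1 ↦ 1·X^1·Y^1·Z^1.
  monomial -2·x^1·y^0 ↦ -2·X^1·Y^0·Z^2.
  monomial -1·x^0·y^3 ↦ -1·X^0·Y^3·Z^0.
  monomial 3·x^0·y^2 ↦ 3·X^0·Y^2·Z^1.
  monomial -1·x^0·y^1 ↦ -1·X^0·Y^1·Z^2.
  monomial 3·x^0·y^0 ↦ 3·X^0·Y^0·Z^3.
Collecting: F(X, Y, Z) = 2*X**3 + 2*X**2*Y + 2*X**2*Z + 3*X*Y**2 + X*Y*Z - 2*X*Z**2 - Y**3 + 3*Y**2*Z - Y*Z**2 + 3*Z**3.


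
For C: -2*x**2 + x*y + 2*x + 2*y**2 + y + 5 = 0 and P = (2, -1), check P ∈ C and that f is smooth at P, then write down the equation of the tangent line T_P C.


Tangent line at P: -7*x - y + 13 = 0.

Step 1: f(2, -1) = 0, so P lies on C.
Step 2: partial derivatives
  f_x(x, y) = -4*x + y + 2, f_y(x, y) = x + 4*y + 1.
  f_x(P) = -7, f_y(P) = -1 (gradient nonzero, so P is smooth).
Step 3: tangent line at P: -7·(x − 2) + -1·(y − -1) = 0.
Expanding: -7*x - y + 13 = 0.


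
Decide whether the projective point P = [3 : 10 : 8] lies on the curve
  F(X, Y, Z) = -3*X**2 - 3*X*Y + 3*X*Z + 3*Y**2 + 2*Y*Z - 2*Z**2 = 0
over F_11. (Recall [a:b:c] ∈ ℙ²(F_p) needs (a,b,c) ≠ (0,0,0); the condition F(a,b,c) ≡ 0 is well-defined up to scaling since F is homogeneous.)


F(3,10,8) ≡ 1 (mod 11); P is NOT on the curve.

Evaluate F(3, 10, 8) term-by-term (mod 11).
  -3*X**2 ↦ -3·9·1·1 = -27
  -3*X*Y ↦ -3·3·10·1 = -90
  3*X*Z ↦ 3·3·1·8 = 72
  3*Y**2 ↦ 3·1·100·1 = 300
  2*Y*Z ↦ 2·1·10·8 = 160
  -2*Z**2 ↦ -2·1·1·64 = -128
Sum: F(3, 10, 8) = (-27) + (-90) + (72) + (300) + (160) + (-128) = 287.
Reducing mod 11: 287 ≡ 1 (mod 11).
Since F(a, b, c) ≡ 1 ≠ 0 (mod 11), P does NOT lie on the curve.


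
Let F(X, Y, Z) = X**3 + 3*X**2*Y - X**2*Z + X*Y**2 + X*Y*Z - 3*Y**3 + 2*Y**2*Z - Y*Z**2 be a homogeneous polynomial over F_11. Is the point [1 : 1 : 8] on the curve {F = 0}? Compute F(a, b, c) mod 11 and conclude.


F(1,1,8) ≡ 9 (mod 11); P is NOT on the curve.

Evaluate F(1, 1, 8) term-by-term (mod 11).
  X**3 ↦ 1·1·1·1 = 1
  3*X**2*Y ↦ 3·1·1·1 = 3
  -X**2*Z ↦ -1·1·1·8 = -8
  X*Y**2 ↦ 1·1·1·1 = 1
  X*Y*Z ↦ 1·1·1·8 = 8
  -3*Y**3 ↦ -3·1·1·1 = -3
  2*Y**2*Z ↦ 2·1·1·8 = 16
  -Y*Z**2 ↦ -1·1·1·64 = -64
Sum: F(1, 1, 8) = (1) + (3) + (-8) + (1) + (8) + (-3) + (16) + (-64) = -46.
Reducing mod 11: -46 ≡ 9 (mod 11).
Since F(a, b, c) ≡ 9 ≠ 0 (mod 11), P does NOT lie on the curve.


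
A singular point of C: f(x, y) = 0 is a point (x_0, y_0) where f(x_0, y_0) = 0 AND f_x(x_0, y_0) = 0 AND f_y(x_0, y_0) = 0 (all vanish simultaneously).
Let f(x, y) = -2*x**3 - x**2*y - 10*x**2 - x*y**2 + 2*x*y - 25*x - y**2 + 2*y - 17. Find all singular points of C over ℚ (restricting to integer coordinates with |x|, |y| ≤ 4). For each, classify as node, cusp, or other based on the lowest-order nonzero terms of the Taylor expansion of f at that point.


Singular points: {(-2, 3)}; classification: node.

Compute partial derivatives:
  f_x = -6*x**2 - 2*x*y - 20*x - y**2 + 2*y - 25.
  f_y = -x**2 - 2*x*y + 2*x - 2*y + 2.
Scan x_0 ∈ {−4, ..., 4}. For each x_0, f_y(x_0, y) is a polynomial in y; find its integer roots y ∈ {−4, ..., 4}, then test f_x and f at those candidates.
  x = -4: f_y(-4, y) = 6*y - 22; no integer root y with |y| ≤ 4.
  x = -3: f_y(-3, y) = 4*y - 13; no integer root y with |y| ≤ 4.
  x = -2: f_y(-2, y) = 2*y - 6; vanishes at y ∈ {3}. (-2, 3): f_x = 0, f = 0 — SINGULAR.
  x = -1: f_y(-1, y) = -1; no integer root y with |y| ≤ 4.
  x = 0: f_y(0, y) = 2 - 2*y; vanishes at y ∈ {1}. (0, 1): f_x = -24 ≠ 0.
  x = 1: f_y(1, y) = 3 - 4*y; no integer root y with |y| ≤ 4.
  x = 2: f_y(2, y) = 2 - 6*y; no integer root y with |y| ≤ 4.
  x = 3: f_y(3, y) = -8*y - 1; no integer root y with |y| ≤ 4.
  x = 4: f_y(4, y) = -10*y - 6; no integer root y with |y| ≤ 4.
Only singular point on the grid: (-2, 3).
Classify: substitute x = -2 + u, y = 3 + v and expand: f = -2*u**3 - u**2*v - u**2 - u*v**2 + v**2.
No constant or linear terms (consistent with a singular point). Quadratic part: -u**2 + v**2. Cubic part: -2*u**3 - u**2*v - u*v**2.
The quadratic part v**2 - u**2 = (v − u)(v + u) splits into two distinct linear factors, so there are two distinct tangent lines y − 3 = ±(x − -2) — this is a node (ordinary double point).
Classification: node.


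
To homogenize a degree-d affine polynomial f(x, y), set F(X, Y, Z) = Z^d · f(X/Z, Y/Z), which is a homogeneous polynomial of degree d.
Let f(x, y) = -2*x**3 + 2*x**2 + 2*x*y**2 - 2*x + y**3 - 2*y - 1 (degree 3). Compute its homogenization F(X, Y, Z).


F(X, Y, Z) = -2*X**3 + 2*X**2*Z + 2*X*Y**2 - 2*X*Z**2 + Y**3 - 2*Y*Z**2 - Z**3

deg(f) = 3.
Substitute x = X/Z, y = Y/Z into f, then multiply by Z^3.
  monomial -2·x^3·y^0 ↦ -2·X^3·Y^0·Z^0.
  monomial 2·x^2·y^0 ↦ 2·X^2·Y^0·Z^1.
  monomial 2·x^1·y^2 ↦ 2·X^1·Y^2·Z^0.
  monomial -2·x^1·y^0 ↦ -2·X^1·Y^0·Z^2.
  monomial 1·x^0·y^3 ↦ 1·X^0·Y^3·Z^0.
  monomial -2·x^0·y^1 ↦ -2·X^0·Y^1·Z^2.
  monomial -1·x^0·y^0 ↦ -1·X^0·Y^0·Z^3.
Collecting: F(X, Y, Z) = -2*X**3 + 2*X**2*Z + 2*X*Y**2 - 2*X*Z**2 + Y**3 - 2*Y*Z**2 - Z**3.


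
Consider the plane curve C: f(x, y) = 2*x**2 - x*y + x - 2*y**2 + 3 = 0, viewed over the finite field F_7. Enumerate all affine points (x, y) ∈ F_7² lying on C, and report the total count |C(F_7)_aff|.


Affine F_7-points: {(1, 5)}; count = 1.

For each of the 49 pairs (x, y) ∈ F_7², evaluate f(x, y) mod 7. Record the zeros.
  x = 0: [0↦3, 1↦1, 2↦2, 3↦6, 4↦6, 5↦2, 6↦1]  zeros at y ∈ ∅
  x = 1: [0↦6, 1↦3, 2↦3, 3↦6, 4↦5, 5↦0, 6↦5]  zeros at y ∈ {5}
  x = 2: [0↦6, 1↦2, 2↦1, 3↦3, 4↦1, 5↦2, 6↦6]  zeros at y ∈ ∅
  x = 3: [0↦3, 1↦5, 2↦3, 3↦4, 4↦1, 5↦1, 6↦4]  zeros at y ∈ ∅
  x = 4: [0↦4, 1↦5, 2↦2, 3↦2, 4↦5, 5↦4, 6↦6]  zeros at y ∈ ∅
  x = 5: [0↦2, 1↦2, 2↦5, 3↦4, 4↦6, 5↦4, 6↦5]  zeros at y ∈ ∅
  x = 6: [0↦4, 1↦3, 2↦5, 3↦3, 4↦4, 5↦1, 6↦1]  zeros at y ∈ ∅
Collecting zeros: affine points = {(1, 5)}.
Total count |C(F_7)_aff| = 1.


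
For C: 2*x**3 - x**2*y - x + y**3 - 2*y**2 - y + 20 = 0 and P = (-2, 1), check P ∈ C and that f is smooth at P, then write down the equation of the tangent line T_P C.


Tangent line at P: 27*x - 6*y + 60 = 0.

Step 1: f(-2, 1) = 0, so P lies on C.
Step 2: partial derivatives
  f_x(x, y) = 6*x**2 - 2*x*y - 1, f_y(x, y) = -x**2 + 3*y**2 - 4*y - 1.
  f_x(P) = 27, f_y(P) = -6 (gradient nonzero, so P is smooth).
Step 3: tangent line at P: 27·(x − -2) + -6·(y − 1) = 0.
Expanding: 27*x - 6*y + 60 = 0.


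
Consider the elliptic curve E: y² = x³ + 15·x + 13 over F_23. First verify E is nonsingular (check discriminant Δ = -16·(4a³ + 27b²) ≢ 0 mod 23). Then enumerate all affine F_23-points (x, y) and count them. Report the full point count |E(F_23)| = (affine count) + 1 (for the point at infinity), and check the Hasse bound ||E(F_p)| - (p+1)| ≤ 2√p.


Affine points = {(0, 6), (0, 17), (1, 11), (1, 12), (3, 4), (3, 19), (5, 11), (5, 12), (7, 1), (7, 22), (8, 1), (8, 22), (9, 7), (9, 16), (10, 6), (10, 17), (12, 9), (12, 14), (13, 6), (13, 17), (14, 0), (15, 5), (15, 18), (16, 5), (16, 18), (17, 11), (17, 12), (19, 2), (19, 21)}; affine count = 29; |E(F_23)| = 30.

Discriminant check: Δ ∝ 4a³ + 27b² = 4·15³ + 27·13² = 4·3375 + 27·169 ≡ 8 (mod 23). Nonzero ⇒ E is nonsingular.
For each x ∈ F_23, compute rhs = x³ + 15·x + 13 mod 23, then count y ∈ F_23 with y² ≡ rhs.
  x = 0: rhs = 13, matching y values: 6, 17 (2 points).
  x = 1: rhs = 6, matching y values: 11, 12 (2 points).
  x = 2: rhs = 5, matching y values: none (0 points).
  x = 3: rhs = 16, matching y values: 4, 19 (2 points).
  x = 4: rhs = 22, matching y values: none (0 points).
  x = 5: rhs = 6, matching y values: 11, 12 (2 points).
  x = 6: rhs = 20, matching y values: none (0 points).
  x = 7: rhs = 1, matching y values: 1, 22 (2 points).
  x = 8: rhs = 1, matching y values: 1, 22 (2 points).
  x = 9: rhs = 3, matching y values: 7, 16 (2 points).
  x = 10: rhs = 13, matching y values: 6, 17 (2 points).
  x = 11: rhs = 14, matching y values: none (0 points).
  x = 12: rhs = 12, matching y values: 9, 14 (2 points).
  x = 13: rhs = 13, matching y values: 6, 17 (2 points).
  x = 14: rhs = 0, matching y values: 0 (1 points).
  x = 15: rhs = 2, matching y values: 5, 18 (2 points).
  x = 16: rhs = 2, matching y values: 5, 18 (2 points).
  x = 17: rhs = 6, matching y values: 11, 12 (2 points).
  x = 18: rhs = 20, matching y values: none (0 points).
  x = 19: rhs = 4, matching y values: 2, 21 (2 points).
  x = 20: rhs = 10, matching y values: none (0 points).
  x = 21: rhs = 21, matching y values: none (0 points).
  x = 22: rhs = 20, matching y values: none (0 points).
Total affine count: 29.
Full point count |E(F_23)| = 29 + 1 = 30.
Hasse bound: |30 − (23+1)| = |6| = 6 ≤ 2√23 ≈ 9.5917 ✓.


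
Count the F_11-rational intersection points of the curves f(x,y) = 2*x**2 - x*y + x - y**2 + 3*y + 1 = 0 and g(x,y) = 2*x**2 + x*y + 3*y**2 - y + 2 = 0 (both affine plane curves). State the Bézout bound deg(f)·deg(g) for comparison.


Common zeros: ∅; count = 0; Bézout bound = 4.

deg(f) = 2, deg(g) = 2, so Bézout bound = 4.
Scan x ∈ F_11. For each x, list the y ∈ F_11 with f(x, y) ≡ 0 and those with g(x, y) ≡ 0 (mod 11); the common zeros in that column are the intersection.
  x = 0: f ≡ 0 at y ∈ ∅; g ≡ 0 at y ∈ ∅; common: ∅.
  x = 1: f ≡ 0 at y ∈ {5, 8}; g ≡ 0 at y ∈ ∅; common: ∅.
  x = 2: f ≡ 0 at y ∈ {0, 1}; g ≡ 0 at y ∈ ∅; common: ∅.
  x = 3: f ≡ 0 at y ∈ {0}; g ≡ 0 at y ∈ ∅; common: ∅.
  x = 4: f ≡ 0 at y ∈ ∅; g ≡ 0 at y ∈ ∅; common: ∅.
  x = 5: f ≡ 0 at y ∈ ∅; g ≡ 0 at y ∈ ∅; common: ∅.
  x = 6: f ≡ 0 at y ∈ ∅; g ≡ 0 at y ∈ ∅; common: ∅.
  x = 7: f ≡ 0 at y ∈ {9}; g ≡ 0 at y ∈ ∅; common: ∅.
  x = 8: f ≡ 0 at y ∈ {8, 9}; g ≡ 0 at y ∈ ∅; common: ∅.
  x = 9: f ≡ 0 at y ∈ {1, 4}; g ≡ 0 at y ∈ ∅; common: ∅.
  x = 10: f ≡ 0 at y ∈ ∅; g ≡ 0 at y ∈ {4}; common: ∅.
Collecting: common zeros = ∅, so the count is 0.
Comparison with the Bézout bound: 0 ≤ 4 = deg(f)·deg(g), as expected for curves with no common component (the affine F_11-count falls short of the bound because intersections may lie at infinity, over extension fields, or carry multiplicity).


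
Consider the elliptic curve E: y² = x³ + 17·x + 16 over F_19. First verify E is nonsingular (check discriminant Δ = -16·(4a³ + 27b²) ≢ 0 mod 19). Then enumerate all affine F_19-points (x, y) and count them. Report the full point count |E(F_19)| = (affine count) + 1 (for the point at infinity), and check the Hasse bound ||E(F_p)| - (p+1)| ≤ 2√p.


Affine points = {(0, 4), (0, 15), (2, 1), (2, 18), (5, 6), (5, 13), (6, 7), (6, 12), (9, 9), (9, 10), (15, 6), (15, 13), (18, 6), (18, 13)}; affine count = 14; |E(F_19)| = 15.

Discriminant check: Δ ∝ 4a³ + 27b² = 4·17³ + 27·16² = 4·4913 + 27·256 ≡ 2 (mod 19). Nonzero ⇒ E is nonsingular.
For each x ∈ F_19, compute rhs = x³ + 17·x + 16 mod 19, then count y ∈ F_19 with y² ≡ rhs.
  x = 0: rhs = 16, matching y values: 4, 15 (2 points).
  x = 1: rhs = 15, matching y values: none (0 points).
  x = 2: rhs = 1, matching y values: 1, 18 (2 points).
  x = 3: rhs = 18, matching y values: none (0 points).
  x = 4: rhs = 15, matching y values: none (0 points).
  x = 5: rhs = 17, matching y values: 6, 13 (2 points).
  x = 6: rhs = 11, matching y values: 7, 12 (2 points).
  x = 7: rhs = 3, matching y values: none (0 points).
  x = 8: rhs = 18, matching y values: none (0 points).
  x = 9: rhs = 5, matching y values: 9, 10 (2 points).
  x = 10: rhs = 8, matching y values: none (0 points).
  x = 11: rhs = 14, matching y values: none (0 points).
  x = 12: rhs = 10, matching y values: none (0 points).
  x = 13: rhs = 2, matching y values: none (0 points).
  x = 14: rhs = 15, matching y values: none (0 points).
  x = 15: rhs = 17, matching y values: 6, 13 (2 points).
  x = 16: rhs = 14, matching y values: none (0 points).
  x = 17: rhs = 12, matching y values: none (0 points).
  x = 18: rhs = 17, matching y values: 6, 13 (2 points).
Total affine count: 14.
Full point count |E(F_19)| = 14 + 1 = 15.
Hasse bound: |15 − (19+1)| = |-5| = 5 ≤ 2√19 ≈ 8.7178 ✓.


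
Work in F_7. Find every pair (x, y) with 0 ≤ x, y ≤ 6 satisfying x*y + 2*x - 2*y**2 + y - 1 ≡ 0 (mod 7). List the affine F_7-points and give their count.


Affine F_7-points: {(0, 2), (3, 1), (4, 0), (4, 6), (6, 3), (6, 4)}; count = 6.

For each of the 49 pairs (x, y) ∈ F_7², evaluate f(x, y) mod 7. Record the zeros.
  x = 0: [0↦6, 1↦5, 2↦0, 3↦5, 4↦6, 5↦3, 6↦3]  zeros at y ∈ {2}
  x = 1: [0↦1, 1↦1, 2↦4, 3↦3, 4↦5, 5↦3, 6↦4]  zeros at y ∈ ∅
  x = 2: [0↦3, 1↦4, 2↦1, 3↦1, 4↦4, 5↦3, 6↦5]  zeros at y ∈ ∅
  x = 3: [0↦5, 1↦0, 2↦5, 3↦6, 4↦3, 5↦3, 6↦6]  zeros at y ∈ {1}
  x = 4: [0↦0, 1↦3, 2↦2, 3↦4, 4↦2, 5↦3, 6↦0]  zeros at y ∈ {0, 6}
  x = 5: [0↦2, 1↦6, 2↦6, 3↦2, 4↦1, 5↦3, 6↦1]  zeros at y ∈ ∅
  x = 6: [0↦4, 1↦2, 2↦3, 3↦0, 4↦0, 5↦3, 6↦2]  zeros at y ∈ {3, 4}
Collecting zeros: affine points = {(0, 2), (3, 1), (4, 0), (4, 6), (6, 3), (6, 4)}.
Total count |C(F_7)_aff| = 6.


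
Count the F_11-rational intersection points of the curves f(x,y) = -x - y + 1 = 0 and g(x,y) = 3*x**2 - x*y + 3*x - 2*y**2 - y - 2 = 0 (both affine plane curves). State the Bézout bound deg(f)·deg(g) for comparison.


Common zeros: {(4, 8), (9, 3)}; count = 2; Bézout bound = 2.

deg(f) = 1, deg(g) = 2, so Bézout bound = 2.
Scan x ∈ F_11. For each x, list the y ∈ F_11 with f(x, y) ≡ 0 and those with g(x, y) ≡ 0 (mod 11); the common zeros in that column are the intersection.
  x = 0: f ≡ 0 at y ∈ {1}; g ≡ 0 at y ∈ ∅; common: ∅.
  x = 1: f ≡ 0 at y ∈ {0}; g ≡ 0 at y ∈ {1, 9}; common: ∅.
  x = 2: f ≡ 0 at y ∈ {10}; g ≡ 0 at y ∈ {1, 3}; common: ∅.
  x = 3: f ≡ 0 at y ∈ {9}; g ≡ 0 at y ∈ ∅; common: ∅.
  x = 4: f ≡ 0 at y ∈ {8}; g ≡ 0 at y ∈ {6, 8}; common: {8}.
  x = 5: f ≡ 0 at y ∈ {7}; g ≡ 0 at y ∈ {0, 8}; common: ∅.
  x = 6: f ≡ 0 at y ∈ {6}; g ≡ 0 at y ∈ ∅; common: ∅.
  x = 7: f ≡ 0 at y ∈ {5}; g ≡ 0 at y ∈ ∅; common: ∅.
  x = 8: f ≡ 0 at y ∈ {4}; g ≡ 0 at y ∈ {6}; common: ∅.
  x = 9: f ≡ 0 at y ∈ {3}; g ≡ 0 at y ∈ {3}; common: {3}.
  x = 10: f ≡ 0 at y ∈ {2}; g ≡ 0 at y ∈ ∅; common: ∅.
Collecting: common zeros = {(4, 8), (9, 3)}, so the count is 2.
Comparison with the Bézout bound: 2 ≤ 2 = deg(f)·deg(g), as expected for curves with no common component (the bound is attained).


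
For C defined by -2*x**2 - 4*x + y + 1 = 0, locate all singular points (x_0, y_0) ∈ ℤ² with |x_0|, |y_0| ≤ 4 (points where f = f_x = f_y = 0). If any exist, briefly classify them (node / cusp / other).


No singular points in the scanned grid; C is smooth there.

Compute partial derivatives:
  f_x = -4*x - 4.
  f_y = 1.
f_y = 1 is a nonzero constant, so f_y never vanishes: no point (x, y) can satisfy f = f_x = f_y = 0. In particular no (x, y) ∈ {−4, ..., 4}² is singular; the curve is smooth.


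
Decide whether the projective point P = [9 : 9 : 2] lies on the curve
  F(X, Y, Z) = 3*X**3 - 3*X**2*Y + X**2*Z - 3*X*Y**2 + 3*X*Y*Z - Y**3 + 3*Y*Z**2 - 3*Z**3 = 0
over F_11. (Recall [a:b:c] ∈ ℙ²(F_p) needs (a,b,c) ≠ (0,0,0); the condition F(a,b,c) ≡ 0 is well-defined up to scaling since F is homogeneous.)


F(9,9,2) ≡ 5 (mod 11); P is NOT on the curve.

Evaluate F(9, 9, 2) term-by-term (mod 11).
  3*X**3 ↦ 3·729·1·1 = 2187
  -3*X**2*Y ↦ -3·81·9·1 = -2187
  X**2*Z ↦ 1·81·1·2 = 162
  -3*X*Y**2 ↦ -3·9·81·1 = -2187
  3*X*Y*Z ↦ 3·9·9·2 = 486
  -Y**3 ↦ -1·1·729·1 = -729
  3*Y*Z**2 ↦ 3·1·9·4 = 108
  -3*Z**3 ↦ -3·1·1·8 = -24
Sum: F(9, 9, 2) = (2187) + (-2187) + (162) + (-2187) + (486) + (-729) + (108) + (-24) = -2184.
Reducing mod 11: -2184 ≡ 5 (mod 11).
Since F(a, b, c) ≡ 5 ≠ 0 (mod 11), P does NOT lie on the curve.


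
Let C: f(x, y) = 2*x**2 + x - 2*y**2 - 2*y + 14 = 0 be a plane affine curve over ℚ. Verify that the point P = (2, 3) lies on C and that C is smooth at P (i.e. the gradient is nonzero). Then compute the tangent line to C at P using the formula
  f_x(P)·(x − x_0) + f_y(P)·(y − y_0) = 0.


Tangent line at P: 9*x - 14*y + 24 = 0.

Step 1: f(2, 3) = 0, so P lies on C.
Step 2: partial derivatives
  f_x(x, y) = 4*x + 1, f_y(x, y) = -4*y - 2.
  f_x(P) = 9, f_y(P) = -14 (gradient nonzero, so P is smooth).
Step 3: tangent line at P: 9·(x − 2) + -14·(y − 3) = 0.
Expanding: 9*x - 14*y + 24 = 0.


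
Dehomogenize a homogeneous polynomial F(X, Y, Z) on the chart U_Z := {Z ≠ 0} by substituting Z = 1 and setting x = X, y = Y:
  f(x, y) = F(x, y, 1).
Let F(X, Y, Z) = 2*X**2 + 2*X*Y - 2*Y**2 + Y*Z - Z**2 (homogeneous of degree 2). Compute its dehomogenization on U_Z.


f(x, y) = 2*x**2 + 2*x*y - 2*y**2 + y - 1

On U_Z we set Z = 1. Each monomial c·X^i·Y^j·Z^k in F becomes c·x^i·y^j·1^k = c·x^i·y^j.
Substituting Z = 1: F(X, Y, 1) = 2*x**2 + 2*x*y - 2*y**2 + y - 1.
Note: deg(f) ≤ deg(F) = 2; strict inequality happens when F is divisible by Z (lost terms).


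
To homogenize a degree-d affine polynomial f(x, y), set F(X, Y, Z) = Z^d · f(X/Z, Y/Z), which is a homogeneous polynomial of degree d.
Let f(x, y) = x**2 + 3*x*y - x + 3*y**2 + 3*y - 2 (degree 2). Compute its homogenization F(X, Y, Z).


F(X, Y, Z) = X**2 + 3*X*Y - X*Z + 3*Y**2 + 3*Y*Z - 2*Z**2

deg(f) = 2.
Substitute x = X/Z, y = Y/Z into f, then multiply by Z^2.
  monomial 1·x^2·y^0 ↦ 1·X^2·Y^0·Z^0.
  monomial 3·x^1·y^1 ↦ 3·X^1·Y^1·Z^0.
  monomial -1·x^1·y^0 ↦ -1·X^1·Y^0·Z^1.
  monomial 3·x^0·y^2 ↦ 3·X^0·Y^2·Z^0.
  monomial 3·x^0·y^1 ↦ 3·X^0·Y^1·Z^1.
  monomial -2·x^0·y^0 ↦ -2·X^0·Y^0·Z^2.
Collecting: F(X, Y, Z) = X**2 + 3*X*Y - X*Z + 3*Y**2 + 3*Y*Z - 2*Z**2.


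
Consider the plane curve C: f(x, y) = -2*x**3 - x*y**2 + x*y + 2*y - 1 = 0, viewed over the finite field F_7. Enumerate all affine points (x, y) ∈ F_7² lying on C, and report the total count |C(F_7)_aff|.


Affine F_7-points: {(0, 4), (1, 4), (1, 6), (3, 5), (3, 6), (4, 2), (4, 3), (6, 2), (6, 4)}; count = 9.

For each of the 49 pairs (x, y) ∈ F_7², evaluate f(x, y) mod 7. Record the zeros.
  x = 0: [0↦6, 1↦1, 2↦3, 3↦5, 4↦0, 5↦2, 6↦4]  zeros at y ∈ {4}
  x = 1: [0↦4, 1↦6, 2↦6, 3↦4, 4↦0, 5↦1, 6↦0]  zeros at y ∈ {4, 6}
  x = 2: [0↦4, 1↦6, 2↦4, 3↦5, 4↦2, 5↦2, 6↦5]  zeros at y ∈ ∅
  x = 3: [0↦1, 1↦3, 2↦6, 3↦3, 4↦1, 5↦0, 6↦0]  zeros at y ∈ {5, 6}
  x = 4: [0↦4, 1↦6, 2↦0, 3↦0, 4↦6, 5↦4, 6↦1]  zeros at y ∈ {2, 3}
  x = 5: [0↦1, 1↦3, 2↦2, 3↦5, 4↦5, 5↦2, 6↦3]  zeros at y ∈ ∅
  x = 6: [0↦1, 1↦3, 2↦0, 3↦6, 4↦0, 5↦3, 6↦1]  zeros at y ∈ {2, 4}
Collecting zeros: affine points = {(0, 4), (1, 4), (1, 6), (3, 5), (3, 6), (4, 2), (4, 3), (6, 2), (6, 4)}.
Total count |C(F_7)_aff| = 9.


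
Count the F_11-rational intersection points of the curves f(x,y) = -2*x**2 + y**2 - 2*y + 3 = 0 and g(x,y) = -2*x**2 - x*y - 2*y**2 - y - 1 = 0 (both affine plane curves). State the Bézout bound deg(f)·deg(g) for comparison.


Common zeros: ∅; count = 0; Bézout bound = 4.

deg(f) = 2, deg(g) = 2, so Bézout bound = 4.
Scan x ∈ F_11. For each x, list the y ∈ F_11 with f(x, y) ≡ 0 and those with g(x, y) ≡ 0 (mod 11); the common zeros in that column are the intersection.
  x = 0: f ≡ 0 at y ∈ {4, 9}; g ≡ 0 at y ∈ {2, 3}; common: ∅.
  x = 1: f ≡ 0 at y ∈ {1}; g ≡ 0 at y ∈ ∅; common: ∅.
  x = 2: f ≡ 0 at y ∈ ∅; g ≡ 0 at y ∈ {6, 9}; common: ∅.
  x = 3: f ≡ 0 at y ∈ {5, 8}; g ≡ 0 at y ∈ ∅; common: ∅.
  x = 4: f ≡ 0 at y ∈ ∅; g ≡ 0 at y ∈ {0, 3}; common: ∅.
  x = 5: f ≡ 0 at y ∈ {3, 10}; g ≡ 0 at y ∈ ∅; common: ∅.
  x = 6: f ≡ 0 at y ∈ {3, 10}; g ≡ 0 at y ∈ {6, 7}; common: ∅.
  x = 7: f ≡ 0 at y ∈ ∅; g ≡ 0 at y ∈ {0, 7}; common: ∅.
  x = 8: f ≡ 0 at y ∈ {5, 8}; g ≡ 0 at y ∈ ∅; common: ∅.
  x = 9: f ≡ 0 at y ∈ ∅; g ≡ 0 at y ∈ ∅; common: ∅.
  x = 10: f ≡ 0 at y ∈ {1}; g ≡ 0 at y ∈ {2, 9}; common: ∅.
Collecting: common zeros = ∅, so the count is 0.
Comparison with the Bézout bound: 0 ≤ 4 = deg(f)·deg(g), as expected for curves with no common component (the affine F_11-count falls short of the bound because intersections may lie at infinity, over extension fields, or carry multiplicity).


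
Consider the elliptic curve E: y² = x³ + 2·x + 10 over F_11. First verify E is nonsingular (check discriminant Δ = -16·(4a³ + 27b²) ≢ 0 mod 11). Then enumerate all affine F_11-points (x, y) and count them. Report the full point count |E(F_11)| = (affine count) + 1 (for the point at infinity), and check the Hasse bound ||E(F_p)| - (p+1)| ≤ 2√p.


Affine points = {(2, 0), (4, 4), (4, 7), (7, 2), (7, 9), (9, 3), (9, 8)}; affine count = 7; |E(F_11)| = 8.

Discriminant check: Δ ∝ 4a³ + 27b² = 4·2³ + 27·10² = 4·8 + 27·100 ≡ 4 (mod 11). Nonzero ⇒ E is nonsingular.
For each x ∈ F_11, compute rhs = x³ + 2·x + 10 mod 11, then count y ∈ F_11 with y² ≡ rhs.
  x = 0: rhs = 10, matching y values: none (0 points).
  x = 1: rhs = 2, matching y values: none (0 points).
  x = 2: rhs = 0, matching y values: 0 (1 points).
  x = 3: rhs = 10, matching y values: none (0 points).
  x = 4: rhs = 5, matching y values: 4, 7 (2 points).
  x = 5: rhs = 2, matching y values: none (0 points).
  x = 6: rhs = 7, matching y values: none (0 points).
  x = 7: rhs = 4, matching y values: 2, 9 (2 points).
  x = 8: rhs = 10, matching y values: none (0 points).
  x = 9: rhs = 9, matching y values: 3, 8 (2 points).
  x = 10: rhs = 7, matching y values: none (0 points).
Total affine count: 7.
Full point count |E(F_11)| = 7 + 1 = 8.
Hasse bound: |8 − (11+1)| = |-4| = 4 ≤ 2√11 ≈ 6.6332 ✓.


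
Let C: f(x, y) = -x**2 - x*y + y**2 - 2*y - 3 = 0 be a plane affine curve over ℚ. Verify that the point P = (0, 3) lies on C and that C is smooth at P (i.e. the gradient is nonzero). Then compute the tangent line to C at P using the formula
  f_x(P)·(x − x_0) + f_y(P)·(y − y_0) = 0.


Tangent line at P: -3*x + 4*y - 12 = 0.

Step 1: f(0, 3) = 0, so P lies on C.
Step 2: partial derivatives
  f_x(x, y) = -2*x - y, f_y(x, y) = -x + 2*y - 2.
  f_x(P) = -3, f_y(P) = 4 (gradient nonzero, so P is smooth).
Step 3: tangent line at P: -3·(x − 0) + 4·(y − 3) = 0.
Expanding: -3*x + 4*y - 12 = 0.


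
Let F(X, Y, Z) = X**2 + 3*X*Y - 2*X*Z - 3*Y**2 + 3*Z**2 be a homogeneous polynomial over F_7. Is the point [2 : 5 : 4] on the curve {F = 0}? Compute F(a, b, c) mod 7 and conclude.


F(2,5,4) ≡ 5 (mod 7); P is NOT on the curve.

Evaluate F(2, 5, 4) term-by-term (mod 7).
  X**2 ↦ 1·4·1·1 = 4
  3*X*Y ↦ 3·2·5·1 = 30
  -2*X*Z ↦ -2·2·1·4 = -16
  -3*Y**2 ↦ -3·1·25·1 = -75
  3*Z**2 ↦ 3·1·1·16 = 48
Sum: F(2, 5, 4) = (4) + (30) + (-16) + (-75) + (48) = -9.
Reducing mod 7: -9 ≡ 5 (mod 7).
Since F(a, b, c) ≡ 5 ≠ 0 (mod 7), P does NOT lie on the curve.


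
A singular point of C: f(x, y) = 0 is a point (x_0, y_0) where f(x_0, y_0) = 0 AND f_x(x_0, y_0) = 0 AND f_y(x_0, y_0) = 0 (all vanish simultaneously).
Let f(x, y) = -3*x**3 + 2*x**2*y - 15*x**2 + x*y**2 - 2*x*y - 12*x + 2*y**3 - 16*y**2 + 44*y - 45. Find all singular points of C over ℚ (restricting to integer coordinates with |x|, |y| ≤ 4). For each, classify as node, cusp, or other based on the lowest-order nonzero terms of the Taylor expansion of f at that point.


Singular points: {(-1, 3)}; classification: cusp.

Compute partial derivatives:
  f_x = -9*x**2 + 4*x*y - 30*x + y**2 - 2*y - 12.
  f_y = 2*x**2 + 2*x*y - 2*x + 6*y**2 - 32*y + 44.
Scan x_0 ∈ {−4, ..., 4}. For each x_0, f_y(x_0, y) is a polynomial in y; find its integer roots y ∈ {−4, ..., 4}, then test f_x and f at those candidates.
  x = -4: f_y(-4, y) = 6*y**2 - 40*y + 84; no integer root y with |y| ≤ 4.
  x = -3: f_y(-3, y) = 6*y**2 - 38*y + 68; no integer root y with |y| ≤ 4.
  x = -2: f_y(-2, y) = 6*y**2 - 36*y + 56; no integer root y with |y| ≤ 4.
  x = -1: f_y(-1, y) = 6*y**2 - 34*y + 48; vanishes at y ∈ {3}. (-1, 3): f_x = 0, f = 0 — SINGULAR.
  x = 0: f_y(0, y) = 6*y**2 - 32*y + 44; no integer root y with |y| ≤ 4.
  x = 1: f_y(1, y) = 6*y**2 - 30*y + 44; no integer root y with |y| ≤ 4.
  x = 2: f_y(2, y) = 6*y**2 - 28*y + 48; no integer root y with |y| ≤ 4.
  x = 3: f_y(3, y) = 6*y**2 - 26*y + 56; no integer root y with |y| ≤ 4.
  x = 4: f_y(4, y) = 6*y**2 - 24*y + 68; no integer root y with |y| ≤ 4.
Only singular point on the grid: (-1, 3).
Classify: substitute x = -1 + u, y = 3 + v and expand: f = -3*u**3 + 2*u**2*v + u*v**2 + 2*v**3 + v**2.
No constant or linear terms (consistent with a singular point). Quadratic part: v**2. Cubic part: -3*u**3 + 2*u**2*v + u*v**2 + 2*v**3.
The quadratic part v**2 is a perfect square, so there is a single (double) tangent line v = 0, i.e. y = 3. Restricting the cubic part to that line (v = 0) leaves -3*u**3 ≠ 0, so f is not divisible by v and the branch is v² ≈ 3*u**3 to lowest order — this is a cusp.
Classification: cusp.


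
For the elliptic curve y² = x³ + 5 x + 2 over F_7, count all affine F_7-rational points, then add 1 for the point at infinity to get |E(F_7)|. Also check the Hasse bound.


Affine points = {(0, 3), (0, 4), (1, 1), (1, 6), (3, 3), (3, 4), (4, 3), (4, 4)}; affine count = 8; |E(F_7)| = 9.

Discriminant check: Δ ∝ 4a³ + 27b² = 4·5³ + 27·2² = 4·125 + 27·4 ≡ 6 (mod 7). Nonzero ⇒ E is nonsingular.
For each x ∈ F_7, compute rhs = x³ + 5·x + 2 mod 7, then count y ∈ F_7 with y² ≡ rhs.
  x = 0: rhs = 2, matching y values: 3, 4 (2 points).
  x = 1: rhs = 1, matching y values: 1, 6 (2 points).
  x = 2: rhs = 6, matching y values: none (0 points).
  x = 3: rhs = 2, matching y values: 3, 4 (2 points).
  x = 4: rhs = 2, matching y values: 3, 4 (2 points).
  x = 5: rhs = 5, matching y values: none (0 points).
  x = 6: rhs = 3, matching y values: none (0 points).
Total affine count: 8.
Full point count |E(F_7)| = 8 + 1 = 9.
Hasse bound: |9 − (7+1)| = |1| = 1 ≤ 2√7 ≈ 5.2915 ✓.


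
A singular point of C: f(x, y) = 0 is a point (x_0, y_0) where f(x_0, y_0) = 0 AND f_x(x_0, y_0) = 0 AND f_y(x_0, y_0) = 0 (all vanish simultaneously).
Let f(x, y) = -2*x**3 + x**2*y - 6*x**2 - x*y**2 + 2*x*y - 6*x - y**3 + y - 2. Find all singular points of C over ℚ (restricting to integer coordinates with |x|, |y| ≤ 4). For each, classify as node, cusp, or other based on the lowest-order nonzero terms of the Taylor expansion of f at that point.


Singular points: {(-1, 0)}; classification: cusp.

Compute partial derivatives:
  f_x = -6*x**2 + 2*x*y - 12*x - y**2 + 2*y - 6.
  f_y = x**2 - 2*x*y + 2*x - 3*y**2 + 1.
Scan x_0 ∈ {−4, ..., 4}. For each x_0, f_y(x_0, y) is a polynomial in y; find its integer roots y ∈ {−4, ..., 4}, then test f_x and f at those candidates.
  x = -4: f_y(-4, y) = -3*y**2 + 8*y + 9; no integer root y with |y| ≤ 4.
  x = -3: f_y(-3, y) = -3*y**2 + 6*y + 4; no integer root y with |y| ≤ 4.
  x = -2: f_y(-2, y) = -3*y**2 + 4*y + 1; no integer root y with |y| ≤ 4.
  x = -1: f_y(-1, y) = -3*y**2 + 2*y; vanishes at y ∈ {0}. (-1, 0): f_x = 0, f = 0 — SINGULAR.
  x = 0: f_y(0, y) = 1 - 3*y**2; no integer root y with |y| ≤ 4.
  x = 1: f_y(1, y) = -3*y**2 - 2*y + 4; no integer root y with |y| ≤ 4.
  x = 2: f_y(2, y) = -3*y**2 - 4*y + 9; no integer root y with |y| ≤ 4.
  x = 3: f_y(3, y) = -3*y**2 - 6*y + 16; no integer root y with |y| ≤ 4.
  x = 4: f_y(4, y) = -3*y**2 - 8*y + 25; no integer root y with |y| ≤ 4.
Only singular point on the grid: (-1, 0).
Classify: substitute x = -1 + u, y = 0 + v and expand: f = -2*u**3 + u**2*v - u*v**2 - v**3 + v**2.
No constant or linear terms (consistent with a singular point). Quadratic part: v**2. Cubic part: -2*u**3 + u**2*v - u*v**2 - v**3.
The quadratic part v**2 is a perfect square, so there is a single (double) tangent line v = 0, i.e. y = 0. Restricting the cubic part to that line (v = 0) leaves -2*u**3 ≠ 0, so f is not divisible by v and the branch is v² ≈ 2*u**3 to lowest order — this is a cusp.
Classification: cusp.


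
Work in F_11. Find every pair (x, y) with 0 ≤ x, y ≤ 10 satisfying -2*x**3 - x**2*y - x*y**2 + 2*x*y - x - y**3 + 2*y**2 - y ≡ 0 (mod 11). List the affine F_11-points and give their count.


Affine F_11-points: {(0, 0), (0, 1), (1, 7), (1, 8), (3, 2), (4, 0), (4, 4), (4, 5), (5, 1), (6, 9), (7, 0), (9, 3), (10, 10)}; count = 13.

For each of the 121 pairs (x, y) ∈ F_11², evaluate f(x, y) mod 11. Record the zeros.
  x = 0: [0↦0, 1↦0, 2↦9, 3↦10, 4↦8, 5↦8, 6↦4, 7↦1, 8↦4, 9↦7, 10↦4]  zeros at y ∈ {0, 1}
  x = 1: [0↦8, 1↦8, 2↦4, 3↦1, 4↦4, 5↦7, 6↦4, 7↦0, 8↦0, 9↦9, 10↦10]  zeros at y ∈ {7, 8}
  x = 2: [0↦4, 1↦2, 2↦5, 3↦7, 4↦2, 5↦6, 6↦2, 7↦6, 8↦1, 9↦3, 10↦6]  zeros at y ∈ ∅
  x = 3: [0↦9, 1↦3, 2↦0, 3↦5, 4↦1, 5↦4, 6↦8, 7↦7, 8↦6, 9↦10, 10↦2]  zeros at y ∈ {2}
  x = 4: [0↦0, 1↦10, 2↦10, 3↦5, 4↦0, 5↦0, 6↦10, 7↦2, 8↦3, 9↦7, 10↦8]  zeros at y ∈ {0, 4, 5}
  x = 5: [0↦9, 1↦0, 2↦1, 3↦6, 4↦9, 5↦4, 6↦7, 7↦1, 8↦2, 9↦4, 10↦1]  zeros at y ∈ {1}
  x = 6: [0↦2, 1↦5, 2↦5, 3↦7, 4↦5, 5↦4, 6↦9, 7↦3, 8↦2, 9↦0, 10↦2]  zeros at y ∈ {9}
  x = 7: [0↦0, 1↦2, 2↦10, 3↦7, 4↦9, 5↦10, 6↦4, 7↦7, 8↦2, 9↦5, 10↦10]  zeros at y ∈ {0}
  x = 8: [0↦2, 1↦1, 2↦4, 3↦5, 4↦9, 5↦10, 6↦2, 7↦1, 8↦1, 9↦7, 10↦2]  zeros at y ∈ ∅
  x = 9: [0↦7, 1↦1, 2↦8, 3↦0, 4↦4, 5↦3, 6↦2, 7↦6, 8↦9, 9↦5, 10↦10]  zeros at y ∈ {3}
  x = 10: [0↦3, 1↦1, 2↦10, 3↦2, 4↦4, 5↦10, 6↦3, 7↦10, 8↦3, 9↦9, 10↦0]  zeros at y ∈ {10}
Collecting zeros: affine points = {(0, 0), (0, 1), (1, 7), (1, 8), (3, 2), (4, 0), (4, 4), (4, 5), (5, 1), (6, 9), (7, 0), (9, 3), (10, 10)}.
Total count |C(F_11)_aff| = 13.


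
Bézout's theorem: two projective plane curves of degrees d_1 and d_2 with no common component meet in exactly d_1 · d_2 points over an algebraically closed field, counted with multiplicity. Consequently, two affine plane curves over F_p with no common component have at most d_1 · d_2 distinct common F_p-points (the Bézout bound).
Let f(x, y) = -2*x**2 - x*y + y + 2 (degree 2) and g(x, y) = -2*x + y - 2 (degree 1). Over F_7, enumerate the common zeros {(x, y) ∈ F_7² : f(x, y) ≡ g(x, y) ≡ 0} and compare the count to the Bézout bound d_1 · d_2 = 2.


Common zeros: {(1, 4), (6, 0)}; count = 2; Bézout bound = 2.

deg(f) = 2, deg(g) = 1, so Bézout bound = 2.
Scan x ∈ F_7. For each x, list the y ∈ F_7 with f(x, y) ≡ 0 and those with g(x, y) ≡ 0 (mod 7); the common zeros in that column are the intersection.
  x = 0: f ≡ 0 at y ∈ {5}; g ≡ 0 at y ∈ {2}; common: ∅.
  x = 1: f ≡ 0 at y ∈ {0, 1, 2, 3, 4, 5, 6}; g ≡ 0 at y ∈ {4}; common: {4}.
  x = 2: f ≡ 0 at y ∈ {1}; g ≡ 0 at y ∈ {6}; common: ∅.
  x = 3: f ≡ 0 at y ∈ {6}; g ≡ 0 at y ∈ {1}; common: ∅.
  x = 4: f ≡ 0 at y ∈ {4}; g ≡ 0 at y ∈ {3}; common: ∅.
  x = 5: f ≡ 0 at y ∈ {2}; g ≡ 0 at y ∈ {5}; common: ∅.
  x = 6: f ≡ 0 at y ∈ {0}; g ≡ 0 at y ∈ {0}; common: {0}.
Collecting: common zeros = {(1, 4), (6, 0)}, so the count is 2.
Comparison with the Bézout bound: 2 ≤ 2 = deg(f)·deg(g), as expected for curves with no common component (the bound is attained).


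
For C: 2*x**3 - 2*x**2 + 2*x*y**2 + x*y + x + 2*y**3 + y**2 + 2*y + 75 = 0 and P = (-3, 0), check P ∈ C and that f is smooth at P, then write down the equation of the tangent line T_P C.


Tangent line at P: 67*x - y + 201 = 0.

Step 1: f(-3, 0) = 0, so P lies on C.
Step 2: partial derivatives
  f_x(x, y) = 6*x**2 - 4*x + 2*y**2 + y + 1, f_y(x, y) = 4*x*y + x + 6*y**2 + 2*y + 2.
  f_x(P) = 67, f_y(P) = -1 (gradient nonzero, so P is smooth).
Step 3: tangent line at P: 67·(x − -3) + -1·(y − 0) = 0.
Expanding: 67*x - y + 201 = 0.


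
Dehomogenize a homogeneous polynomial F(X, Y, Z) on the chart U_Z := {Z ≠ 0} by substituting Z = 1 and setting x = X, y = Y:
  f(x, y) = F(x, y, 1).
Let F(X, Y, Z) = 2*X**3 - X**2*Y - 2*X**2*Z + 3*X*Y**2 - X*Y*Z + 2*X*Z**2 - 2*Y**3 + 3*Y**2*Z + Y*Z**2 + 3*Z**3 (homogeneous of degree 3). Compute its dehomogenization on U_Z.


f(x, y) = 2*x**3 - x**2*y - 2*x**2 + 3*x*y**2 - x*y + 2*x - 2*y**3 + 3*y**2 + y + 3

On U_Z we set Z = 1. Each monomial c·X^i·Y^j·Z^k in F becomes c·x^i·y^j·1^k = c·x^i·y^j.
Substituting Z = 1: F(X, Y, 1) = 2*x**3 - x**2*y - 2*x**2 + 3*x*y**2 - x*y + 2*x - 2*y**3 + 3*y**2 + y + 3.
Note: deg(f) ≤ deg(F) = 3; strict inequality happens when F is divisible by Z (lost terms).


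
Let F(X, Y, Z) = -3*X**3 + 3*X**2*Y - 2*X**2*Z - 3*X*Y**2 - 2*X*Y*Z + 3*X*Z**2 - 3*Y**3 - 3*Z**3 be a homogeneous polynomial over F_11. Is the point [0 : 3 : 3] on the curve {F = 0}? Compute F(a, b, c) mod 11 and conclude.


F(0,3,3) ≡ 3 (mod 11); P is NOT on the curve.

Evaluate F(0, 3, 3) term-by-term (mod 11).
  -3*X**3 ↦ -3·0·1·1 = 0
  3*X**2*Y ↦ 3·0·3·1 = 0
  -2*X**2*Z ↦ -2·0·1·3 = 0
  -3*X*Y**2 ↦ -3·0·9·1 = 0
  -2*X*Y*Z ↦ -2·0·3·3 = 0
  3*X*Z**2 ↦ 3·0·1·9 = 0
  -3*Y**3 ↦ -3·1·27·1 = -81
  -3*Z**3 ↦ -3·1·1·27 = -81
Sum: F(0, 3, 3) = (0) + (0) + (0) + (0) + (0) + (0) + (-81) + (-81) = -162.
Reducing mod 11: -162 ≡ 3 (mod 11).
Since F(a, b, c) ≡ 3 ≠ 0 (mod 11), P does NOT lie on the curve.


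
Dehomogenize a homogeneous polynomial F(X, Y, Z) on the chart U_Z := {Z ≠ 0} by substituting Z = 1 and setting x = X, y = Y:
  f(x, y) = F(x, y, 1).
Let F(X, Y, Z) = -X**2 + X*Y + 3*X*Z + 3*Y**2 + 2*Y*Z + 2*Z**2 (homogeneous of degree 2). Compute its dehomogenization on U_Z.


f(x, y) = -x**2 + x*y + 3*x + 3*y**2 + 2*y + 2

On U_Z we set Z = 1. Each monomial c·X^i·Y^j·Z^k in F becomes c·x^i·y^j·1^k = c·x^i·y^j.
Substituting Z = 1: F(X, Y, 1) = -x**2 + x*y + 3*x + 3*y**2 + 2*y + 2.
Note: deg(f) ≤ deg(F) = 2; strict inequality happens when F is divisible by Z (lost terms).
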